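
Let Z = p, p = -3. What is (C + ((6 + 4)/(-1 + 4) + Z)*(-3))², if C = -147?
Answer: 21904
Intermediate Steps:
Z = -3
(C + ((6 + 4)/(-1 + 4) + Z)*(-3))² = (-147 + ((6 + 4)/(-1 + 4) - 3)*(-3))² = (-147 + (10/3 - 3)*(-3))² = (-147 + (⅓)*(-3))² = (-147 - 1)² = (-148)² = 21904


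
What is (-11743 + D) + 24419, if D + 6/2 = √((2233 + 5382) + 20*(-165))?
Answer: 12673 + √4315 ≈ 12739.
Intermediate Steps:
D = -3 + √4315 (D = -3 + √((2233 + 5382) + 20*(-165)) = -3 + √(7615 - 3300) = -3 + √4315 ≈ 62.689)
(-11743 + D) + 24419 = (-11743 + (-3 + √4315)) + 24419 = (-11746 + √4315) + 24419 = 12673 + √4315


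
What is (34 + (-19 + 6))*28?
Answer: 588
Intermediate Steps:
(34 + (-19 + 6))*28 = (34 - 13)*28 = 21*28 = 588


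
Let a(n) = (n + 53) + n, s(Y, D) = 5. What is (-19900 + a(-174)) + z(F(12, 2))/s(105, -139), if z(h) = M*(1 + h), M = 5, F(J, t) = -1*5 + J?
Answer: -20187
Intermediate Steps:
F(J, t) = -5 + J
a(n) = 53 + 2*n (a(n) = (53 + n) + n = 53 + 2*n)
z(h) = 5 + 5*h (z(h) = 5*(1 + h) = 5 + 5*h)
(-19900 + a(-174)) + z(F(12, 2))/s(105, -139) = (-19900 + (53 + 2*(-174))) + (5 + 5*(-5 + 12))/5 = (-19900 + (53 - 348)) + (5 + 5*7)*(1/5) = (-19900 - 295) + (5 + 35)*(1/5) = -20195 + 40*(1/5) = -20195 + 8 = -20187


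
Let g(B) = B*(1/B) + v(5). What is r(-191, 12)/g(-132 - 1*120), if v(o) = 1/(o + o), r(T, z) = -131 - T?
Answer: 600/11 ≈ 54.545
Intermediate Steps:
v(o) = 1/(2*o)
g(B) = 11/10 (g(B) = B*(1/B) + (1/2)/5 = B/B + (1/2)*(1/5) = 1 + 1/10 = 11/10)
r(-191, 12)/g(-132 - 1*120) = (-131 - 1*(-191))/(11/10) = (-131 + 191)*(10/11) = 60*(10/11) = 600/11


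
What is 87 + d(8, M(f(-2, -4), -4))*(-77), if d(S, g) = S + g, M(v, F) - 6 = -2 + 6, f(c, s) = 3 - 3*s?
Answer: -1299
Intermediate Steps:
M(v, F) = 10 (M(v, F) = 6 + (-2 + 6) = 6 + 4 = 10)
87 + d(8, M(f(-2, -4), -4))*(-77) = 87 + (8 + 10)*(-77) = 87 + 18*(-77) = 87 - 1386 = -1299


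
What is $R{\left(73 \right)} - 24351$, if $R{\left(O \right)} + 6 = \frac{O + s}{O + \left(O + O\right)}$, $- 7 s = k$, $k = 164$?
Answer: $- \frac{37338934}{1533} \approx -24357.0$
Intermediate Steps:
$s = - \frac{164}{7}$ ($s = \left(- \frac{1}{7}\right) 164 = - \frac{164}{7} \approx -23.429$)
$R{\left(O \right)} = -6 + \frac{- \frac{164}{7} + O}{3 O}$ ($R{\left(O \right)} = -6 + \frac{O - \frac{164}{7}}{O + \left(O + O\right)} = -6 + \frac{- \frac{164}{7} + O}{O + 2 O} = -6 + \frac{- \frac{164}{7} + O}{3 O}$)
$R{\left(73 \right)} - 24351 = \frac{-164 - 8687}{21 \cdot 73} - 24351 = \frac{1}{21} \cdot \frac{1}{73} \left(-164 - 8687\right) - 24351 = \frac{1}{21} \cdot \frac{1}{73} \left(-8851\right) - 24351 = - \frac{8851}{1533} - 24351 = - \frac{37338934}{1533}$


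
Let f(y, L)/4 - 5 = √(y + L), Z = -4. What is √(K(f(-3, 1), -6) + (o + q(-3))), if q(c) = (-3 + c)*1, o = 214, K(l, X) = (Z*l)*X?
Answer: 4*√(43 + 6*I*√2) ≈ 26.356 + 2.5756*I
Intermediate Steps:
f(y, L) = 20 + 4*√(L + y) (f(y, L) = 20 + 4*√(y + L) = 20 + 4*√(L + y))
K(l, X) = -4*X*l (K(l, X) = (-4*l)*X = -4*X*l)
q(c) = -3 + c
√(K(f(-3, 1), -6) + (o + q(-3))) = √(-4*(-6)*(20 + 4*√(1 - 3)) + (214 + (-3 - 3))) = √(-4*(-6)*(20 + 4*√(-2)) + (214 - 6)) = √(-4*(-6)*(20 + 4*(I*√2)) + 208) = √(-4*(-6)*(20 + 4*I*√2) + 208) = √((480 + 96*I*√2) + 208) = √(688 + 96*I*√2)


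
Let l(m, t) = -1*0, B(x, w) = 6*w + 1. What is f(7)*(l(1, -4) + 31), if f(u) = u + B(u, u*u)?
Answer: 9362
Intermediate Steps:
B(x, w) = 1 + 6*w
l(m, t) = 0
f(u) = 1 + u + 6*u² (f(u) = u + (1 + 6*(u*u)) = u + (1 + 6*u²) = 1 + u + 6*u²)
f(7)*(l(1, -4) + 31) = (1 + 7 + 6*7²)*(0 + 31) = (1 + 7 + 6*49)*31 = (1 + 7 + 294)*31 = 302*31 = 9362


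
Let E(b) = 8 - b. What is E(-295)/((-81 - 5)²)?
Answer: 303/7396 ≈ 0.040968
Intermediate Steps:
E(-295)/((-81 - 5)²) = (8 - 1*(-295))/((-81 - 5)²) = (8 + 295)/((-86)²) = 303/7396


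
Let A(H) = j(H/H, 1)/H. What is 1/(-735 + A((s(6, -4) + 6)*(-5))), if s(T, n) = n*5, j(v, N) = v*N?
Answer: -70/51449 ≈ -0.0013606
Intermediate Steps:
j(v, N) = N*v
s(T, n) = 5*n
A(H) = 1/H (A(H) = (1*(H/H))/H = (1*1)/H = 1/H)
1/(-735 + A((s(6, -4) + 6)*(-5))) = 1/(-735 + 1/((5*(-4) + 6)*(-5))) = 1/(-735 + 1/((-20 + 6)*(-5))) = 1/(-735 + 1/(-14*(-5))) = 1/(-735 + 1/70) = 1/(-51449/70) = -70/51449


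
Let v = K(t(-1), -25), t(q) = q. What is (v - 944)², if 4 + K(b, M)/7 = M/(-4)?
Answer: 13786369/16 ≈ 8.6165e+5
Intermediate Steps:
K(b, M) = -28 - 7*M/4 (K(b, M) = -28 + 7*(M/(-4)) = -28 + 7*(M*(-¼)) = -28 + 7*(-M/4) = -28 - 7*M/4)
v = 63/4 (v = -28 - 7/4*(-25) = -28 + 175/4 = 63/4 ≈ 15.750)
(v - 944)² = (63/4 - 944)² = (-3713/4)² = 13786369/16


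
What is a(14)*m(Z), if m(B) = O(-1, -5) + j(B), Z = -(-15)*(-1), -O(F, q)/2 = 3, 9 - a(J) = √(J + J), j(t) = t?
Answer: -189 + 42*√7 ≈ -77.878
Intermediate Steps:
a(J) = 9 - √2*√J (a(J) = 9 - √(J + J) = 9 - √(2*J) = 9 - √2*√J)
O(F, q) = -6 (O(F, q) = -2*3 = -6)
Z = -15 (Z = -3*5 = -15)
m(B) = -6 + B
a(14)*m(Z) = (9 - √2*√14)*(-6 - 15) = (9 - 2*√7)*(-21) = -189 + 42*√7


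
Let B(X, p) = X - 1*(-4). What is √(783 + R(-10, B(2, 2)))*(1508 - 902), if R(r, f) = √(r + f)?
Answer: 606*√(783 + 2*I) ≈ 16957.0 + 21.657*I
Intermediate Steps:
B(X, p) = 4 + X (B(X, p) = X + 4 = 4 + X)
R(r, f) = √(f + r)
√(783 + R(-10, B(2, 2)))*(1508 - 902) = √(783 + √((4 + 2) - 10))*(1508 - 902) = √(783 + √(6 - 10))*606 = √(783 + √(-4))*606 = √(783 + 2*I)*606 = 606*√(783 + 2*I)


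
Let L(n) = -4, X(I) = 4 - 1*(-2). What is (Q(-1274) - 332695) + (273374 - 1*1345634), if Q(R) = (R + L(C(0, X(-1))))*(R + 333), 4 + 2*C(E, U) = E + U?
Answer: -202357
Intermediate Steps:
X(I) = 6 (X(I) = 4 + 2 = 6)
C(E, U) = -2 + E/2 + U/2 (C(E, U) = -2 + (E + U)/2 = -2 + (E/2 + U/2) = -2 + E/2 + U/2)
Q(R) = (-4 + R)*(333 + R) (Q(R) = (R - 4)*(R + 333) = (-4 + R)*(333 + R))
(Q(-1274) - 332695) + (273374 - 1*1345634) = ((-1332 + (-1274)² + 329*(-1274)) - 332695) + (273374 - 1*1345634) = ((-1332 + 1623076 - 419146) - 332695) + (273374 - 1345634) = (1202598 - 332695) - 1072260 = 869903 - 1072260 = -202357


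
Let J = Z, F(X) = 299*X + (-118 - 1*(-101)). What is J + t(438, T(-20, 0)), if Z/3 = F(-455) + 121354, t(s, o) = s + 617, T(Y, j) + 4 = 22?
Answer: -43069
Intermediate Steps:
F(X) = -17 + 299*X (F(X) = 299*X + (-118 + 101) = 299*X - 17 = -17 + 299*X)
T(Y, j) = 18 (T(Y, j) = -4 + 22 = 18)
t(s, o) = 617 + s
Z = -44124 (Z = 3*((-17 + 299*(-455)) + 121354) = 3*((-17 - 136045) + 121354) = 3*(-136062 + 121354) = 3*(-14708) = -44124)
J = -44124
J + t(438, T(-20, 0)) = -44124 + (617 + 438) = -44124 + 1055 = -43069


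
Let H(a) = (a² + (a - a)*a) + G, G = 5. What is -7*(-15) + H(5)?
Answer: 135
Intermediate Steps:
H(a) = 5 + a² (H(a) = (a² + (a - a)*a) + 5 = (a² + 0*a) + 5 = (a² + 0) + 5 = a² + 5 = 5 + a²)
-7*(-15) + H(5) = -7*(-15) + (5 + 5²) = 105 + (5 + 25) = 105 + 30 = 135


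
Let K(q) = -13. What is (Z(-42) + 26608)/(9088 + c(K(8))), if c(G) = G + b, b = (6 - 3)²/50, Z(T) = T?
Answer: 1328300/453759 ≈ 2.9273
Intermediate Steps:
b = 9/50 (b = 3²*(1/50) = 9*(1/50) = 9/50 ≈ 0.18000)
c(G) = 9/50 + G (c(G) = G + 9/50 = 9/50 + G)
(Z(-42) + 26608)/(9088 + c(K(8))) = (-42 + 26608)/(9088 + (9/50 - 13)) = 26566/(9088 - 641/50) = 26566/(453759/50) = 26566*(50/453759) = 1328300/453759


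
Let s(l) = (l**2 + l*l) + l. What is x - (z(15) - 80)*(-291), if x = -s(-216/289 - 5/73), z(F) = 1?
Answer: -10232251921578/445083409 ≈ -22990.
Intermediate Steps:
s(l) = l + 2*l**2 (s(l) = (l**2 + l**2) + l = 2*l**2 + l = l + 2*l**2)
x = -229432077/445083409 (x = -(-216/289 - 5/73)*(1 + 2*(-216/289 - 5/73)) = -(-17213)*(1 + 2*(-17213/21097))/21097 = -(-17213)*(1 - 34426/21097)/21097 = -(-17213)*(-13329)/(21097*21097) = -1*229432077/445083409 = -229432077/445083409 ≈ -0.51548)
x - (z(15) - 80)*(-291) = -229432077/445083409 - (1 - 80)*(-291) = -229432077/445083409 - (-79)*(-291) = -229432077/445083409 - 1*22989 = -229432077/445083409 - 22989 = -10232251921578/445083409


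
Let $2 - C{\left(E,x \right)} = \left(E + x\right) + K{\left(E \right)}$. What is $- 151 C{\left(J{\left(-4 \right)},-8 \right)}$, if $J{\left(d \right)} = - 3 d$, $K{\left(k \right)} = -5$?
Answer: $-453$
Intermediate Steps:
$C{\left(E,x \right)} = 7 - E - x$ ($C{\left(E,x \right)} = 2 - \left(\left(E + x\right) - 5\right) = 2 - \left(-5 + E + x\right) = 7 - E - x$)
$- 151 C{\left(J{\left(-4 \right)},-8 \right)} = - 151 \left(7 - \left(-3\right) \left(-4\right) - -8\right) = - 151 \left(7 - 12 + 8\right) = \left(-151\right) 3 = -453$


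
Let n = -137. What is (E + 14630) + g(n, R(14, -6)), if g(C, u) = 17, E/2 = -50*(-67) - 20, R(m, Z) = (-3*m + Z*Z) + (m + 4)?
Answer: 21307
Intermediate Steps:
R(m, Z) = 4 + Z² - 2*m (R(m, Z) = (-3*m + Z²) + (4 + m) = (Z² - 3*m) + (4 + m) = 4 + Z² - 2*m)
E = 6660 (E = 2*(-50*(-67) - 20) = 2*(3350 - 20) = 2*3330 = 6660)
(E + 14630) + g(n, R(14, -6)) = (6660 + 14630) + 17 = 21290 + 17 = 21307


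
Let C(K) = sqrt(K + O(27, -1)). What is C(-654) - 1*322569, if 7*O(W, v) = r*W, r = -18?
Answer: -322569 + 2*I*sqrt(8862)/7 ≈ -3.2257e+5 + 26.897*I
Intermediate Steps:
O(W, v) = -18*W/7 (O(W, v) = (-18*W)/7 = -18*W/7)
C(K) = sqrt(-486/7 + K) (C(K) = sqrt(K - 18/7*27) = sqrt(K - 486/7) = sqrt(-486/7 + K))
C(-654) - 1*322569 = sqrt(-3402 + 49*(-654))/7 - 1*322569 = sqrt(-3402 - 32046)/7 - 322569 = sqrt(-35448)/7 - 322569 = (2*I*sqrt(8862))/7 - 322569 = 2*I*sqrt(8862)/7 - 322569 = -322569 + 2*I*sqrt(8862)/7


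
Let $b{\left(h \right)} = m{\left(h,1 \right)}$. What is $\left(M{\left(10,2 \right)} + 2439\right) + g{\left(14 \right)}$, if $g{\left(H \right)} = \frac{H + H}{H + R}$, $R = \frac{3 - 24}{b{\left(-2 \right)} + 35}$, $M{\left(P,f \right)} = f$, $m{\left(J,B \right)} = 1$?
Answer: $\frac{56191}{23} \approx 2443.1$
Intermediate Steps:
$b{\left(h \right)} = 1$
$R = - \frac{7}{12}$ ($R = \frac{3 - 24}{1 + 35} = - \frac{21}{36} = \left(-21\right) \frac{1}{36} = - \frac{7}{12} \approx -0.58333$)
$g{\left(H \right)} = \frac{2 H}{- \frac{7}{12} + H}$ ($g{\left(H \right)} = \frac{H + H}{H - \frac{7}{12}} = \frac{2 H}{- \frac{7}{12} + H}$)
$\left(M{\left(10,2 \right)} + 2439\right) + g{\left(14 \right)} = \left(2 + 2439\right) + 24 \cdot 14 \frac{1}{-7 + 12 \cdot 14} = 2441 + 24 \cdot 14 \frac{1}{-7 + 168} = 2441 + 24 \cdot 14 \cdot \frac{1}{161} = 2441 + \frac{48}{23} = \frac{56191}{23}$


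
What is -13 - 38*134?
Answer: -5105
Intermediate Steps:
-13 - 38*134 = -13 - 5092 = -5105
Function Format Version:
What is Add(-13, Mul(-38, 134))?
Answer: -5105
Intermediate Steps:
Add(-13, Mul(-38, 134)) = Add(-13, -5092) = -5105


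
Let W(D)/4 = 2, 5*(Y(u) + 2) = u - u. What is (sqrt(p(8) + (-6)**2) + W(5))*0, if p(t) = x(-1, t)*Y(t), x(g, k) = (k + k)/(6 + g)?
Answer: 0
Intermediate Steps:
Y(u) = -2 (Y(u) = -2 + (u - u)/5 = -2 + (1/5)*0 = -2 + 0 = -2)
W(D) = 8 (W(D) = 4*2 = 8)
x(g, k) = 2*k/(6 + g) (x(g, k) = (2*k)/(6 + g) = 2*k/(6 + g))
p(t) = -4*t/5 (p(t) = (2*t/(6 - 1))*(-2) = (2*t/5)*(-2) = -4*t/5)
(sqrt(p(8) + (-6)**2) + W(5))*0 = (sqrt(-4/5*8 + (-6)**2) + 8)*0 = (sqrt(-32/5 + 36) + 8)*0 = (sqrt(148/5) + 8)*0 = (2*sqrt(185)/5 + 8)*0 = (8 + 2*sqrt(185)/5)*0 = 0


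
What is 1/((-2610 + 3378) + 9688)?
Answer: 1/10456 ≈ 9.5639e-5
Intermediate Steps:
1/((-2610 + 3378) + 9688) = 1/(768 + 9688) = 1/10456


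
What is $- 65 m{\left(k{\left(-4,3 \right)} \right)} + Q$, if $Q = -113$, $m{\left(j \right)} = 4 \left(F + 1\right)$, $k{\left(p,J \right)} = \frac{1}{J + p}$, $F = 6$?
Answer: $-1933$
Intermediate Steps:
$m{\left(j \right)} = 28$ ($m{\left(j \right)} = 4 \left(6 + 1\right) = 4 \cdot 7 = 28$)
$- 65 m{\left(k{\left(-4,3 \right)} \right)} + Q = \left(-65\right) 28 - 113 = -1820 - 113 = -1933$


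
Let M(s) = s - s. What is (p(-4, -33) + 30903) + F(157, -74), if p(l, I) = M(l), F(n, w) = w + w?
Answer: 30755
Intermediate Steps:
F(n, w) = 2*w
M(s) = 0
p(l, I) = 0
(p(-4, -33) + 30903) + F(157, -74) = (0 + 30903) + 2*(-74) = 30903 - 148 = 30755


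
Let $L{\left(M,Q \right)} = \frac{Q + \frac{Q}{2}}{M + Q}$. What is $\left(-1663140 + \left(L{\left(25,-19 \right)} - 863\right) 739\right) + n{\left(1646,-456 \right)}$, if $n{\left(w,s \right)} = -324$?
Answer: $- \frac{9218925}{4} \approx -2.3047 \cdot 10^{6}$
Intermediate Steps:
$L{\left(M,Q \right)} = \frac{3 Q}{2 \left(M + Q\right)}$ ($L{\left(M,Q \right)} = \frac{Q + Q \frac{1}{2}}{M + Q} = \frac{Q + \frac{Q}{2}}{M + Q} = \frac{\frac{3}{2} Q}{M + Q} = \frac{3 Q}{2 \left(M + Q\right)}$)
$\left(-1663140 + \left(L{\left(25,-19 \right)} - 863\right) 739\right) + n{\left(1646,-456 \right)} = \left(-1663140 + \left(\frac{3}{2} \left(-19\right) \frac{1}{25 - 19} - 863\right) 739\right) - 324 = \left(-1663140 + \left(\frac{3}{2} \left(-19\right) \frac{1}{6} - 863\right) 739\right) - 324 = \left(-1663140 + \left(- \frac{19}{4} - 863\right) 739\right) - 324 = \left(-1663140 - \frac{2565069}{4}\right) - 324 = - \frac{9217629}{4} - 324 = - \frac{9218925}{4}$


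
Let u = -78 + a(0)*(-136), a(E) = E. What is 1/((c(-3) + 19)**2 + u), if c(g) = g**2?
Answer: 1/706 ≈ 0.0014164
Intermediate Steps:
u = -78 (u = -78 + 0*(-136) = -78 + 0 = -78)
1/((c(-3) + 19)**2 + u) = 1/(((-3)**2 + 19)**2 - 78) = 1/((9 + 19)**2 - 78) = 1/(28**2 - 78) = 1/(784 - 78) = 1/706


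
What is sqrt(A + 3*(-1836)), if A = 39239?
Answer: sqrt(33731) ≈ 183.66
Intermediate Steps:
sqrt(A + 3*(-1836)) = sqrt(39239 + 3*(-1836)) = sqrt(39239 - 5508) = sqrt(33731)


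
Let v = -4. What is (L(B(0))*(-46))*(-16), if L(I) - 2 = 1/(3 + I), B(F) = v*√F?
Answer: 5152/3 ≈ 1717.3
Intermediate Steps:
B(F) = -4*√F
L(I) = 2 + 1/(3 + I)
(L(B(0))*(-46))*(-16) = (((7 + 2*(-4*√0))/(3 - 4*√0))*(-46))*(-16) = (((7 + 2*(-4*0))/(3 - 4*0))*(-46))*(-16) = (((7 + 2*0)/(3 + 0))*(-46))*(-16) = (((7 + 0)/3)*(-46))*(-16) = (((⅓)*7)*(-46))*(-16) = ((7/3)*(-46))*(-16) = -322/3*(-16) = 5152/3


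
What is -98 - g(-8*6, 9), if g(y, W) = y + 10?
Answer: -60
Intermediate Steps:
g(y, W) = 10 + y
-98 - g(-8*6, 9) = -98 - (10 - 8*6) = -98 - (10 - 48) = -98 - 1*(-38) = -98 + 38 = -60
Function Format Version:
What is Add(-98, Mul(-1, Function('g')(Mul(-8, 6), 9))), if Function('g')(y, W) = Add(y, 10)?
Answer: -60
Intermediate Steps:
Function('g')(y, W) = Add(10, y)
Add(-98, Mul(-1, Function('g')(Mul(-8, 6), 9))) = Add(-98, Mul(-1, Add(10, Mul(-8, 6)))) = Add(-98, Mul(-1, Add(10, -48))) = Add(-98, Mul(-1, -38)) = Add(-98, 38) = -60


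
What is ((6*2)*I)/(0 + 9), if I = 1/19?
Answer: 4/57 ≈ 0.070175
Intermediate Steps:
I = 1/19 ≈ 0.052632
((6*2)*I)/(0 + 9) = ((6*2)*(1/19))/(0 + 9) = (12*(1/19))/9 = (12/19)*(⅑) = 4/57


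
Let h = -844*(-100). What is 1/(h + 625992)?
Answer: 1/710392 ≈ 1.4077e-6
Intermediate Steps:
h = 84400
1/(h + 625992) = 1/(84400 + 625992) = 1/710392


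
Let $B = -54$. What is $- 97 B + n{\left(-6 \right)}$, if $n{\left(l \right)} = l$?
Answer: $5232$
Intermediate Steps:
$- 97 B + n{\left(-6 \right)} = \left(-97\right) \left(-54\right) - 6 = 5238 - 6 = 5232$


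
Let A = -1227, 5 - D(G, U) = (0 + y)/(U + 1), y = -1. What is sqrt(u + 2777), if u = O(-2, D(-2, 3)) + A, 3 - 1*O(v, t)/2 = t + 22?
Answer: sqrt(6006)/2 ≈ 38.749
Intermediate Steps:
D(G, U) = 5 + 1/(1 + U) (D(G, U) = 5 - (0 - 1)/(U + 1) = 5 - (-1)/(1 + U) = 5 + 1/(1 + U))
O(v, t) = -38 - 2*t (O(v, t) = 6 - 2*(t + 22) = 6 - 2*(22 + t) = 6 + (-44 - 2*t) = -38 - 2*t)
u = -2551/2 (u = (-38 - 2*(6 + 5*3)/(1 + 3)) - 1227 = (-38 - 2*(6 + 15)/4) - 1227 = (-38 - 21/2) - 1227 = -97/2 - 1227 = -2551/2 ≈ -1275.5)
sqrt(u + 2777) = sqrt(-2551/2 + 2777) = sqrt(3003/2) = sqrt(6006)/2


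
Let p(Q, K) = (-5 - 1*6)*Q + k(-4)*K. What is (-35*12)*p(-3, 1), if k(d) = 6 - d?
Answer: -18060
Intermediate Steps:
p(Q, K) = -11*Q + 10*K (p(Q, K) = (-5 - 1*6)*Q + (6 - 1*(-4))*K = (-5 - 6)*Q + (6 + 4)*K = -11*Q + 10*K)
(-35*12)*p(-3, 1) = (-35*12)*(-11*(-3) + 10*1) = -420*(33 + 10) = -420*43 = -18060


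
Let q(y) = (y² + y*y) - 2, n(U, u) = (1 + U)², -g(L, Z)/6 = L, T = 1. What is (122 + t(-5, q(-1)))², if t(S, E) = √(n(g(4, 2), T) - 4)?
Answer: 15409 + 1220*√21 ≈ 21000.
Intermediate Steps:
g(L, Z) = -6*L
q(y) = -2 + 2*y² (q(y) = (y² + y²) - 2 = 2*y² - 2 = -2 + 2*y²)
t(S, E) = 5*√21 (t(S, E) = √((1 - 6*4)² - 4) = √((1 - 24)² - 4) = √((-23)² - 4) = √(529 - 4) = √525 = 5*√21)
(122 + t(-5, q(-1)))² = (122 + 5*√21)²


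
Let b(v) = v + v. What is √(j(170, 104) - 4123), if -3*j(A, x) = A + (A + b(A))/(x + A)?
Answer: I*√706138278/411 ≈ 64.655*I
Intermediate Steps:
b(v) = 2*v
j(A, x) = -A/3 - A/(A + x) (j(A, x) = -(A + (A + 2*A)/(x + A))/3 = -(A + (3*A)/(A + x))/3 = -(A + 3*A/(A + x))/3 = -A/3 - A/(A + x))
√(j(170, 104) - 4123) = √((⅓)*170*(-3 - 1*170 - 1*104)/(170 + 104) - 4123) = √((⅓)*170*(-3 - 170 - 104)/274 - 4123) = √((⅓)*170*(1/274)*(-277) - 4123) = √(-23545/411 - 4123) = √(-1718098/411) = I*√706138278/411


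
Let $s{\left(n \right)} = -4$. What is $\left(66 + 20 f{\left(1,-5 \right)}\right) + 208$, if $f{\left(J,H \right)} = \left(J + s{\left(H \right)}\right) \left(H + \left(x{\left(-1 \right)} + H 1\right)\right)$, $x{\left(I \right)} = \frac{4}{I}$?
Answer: $1114$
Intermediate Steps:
$f{\left(J,H \right)} = \left(-4 + J\right) \left(-4 + 2 H\right)$ ($f{\left(J,H \right)} = \left(J - 4\right) \left(H + \left(\frac{4}{-1} + H 1\right)\right) = \left(-4 + J\right) \left(H + \left(4 \left(-1\right) + H\right)\right) = \left(-4 + J\right) \left(H + \left(-4 + H\right)\right) = \left(-4 + J\right) \left(-4 + 2 H\right)$)
$\left(66 + 20 f{\left(1,-5 \right)}\right) + 208 = \left(66 + 20 \left(16 - -40 - 4 + 2 \left(-5\right) 1\right)\right) + 208 = \left(66 + 20 \left(16 + 40 - 4 - 10\right)\right) + 208 = \left(66 + 20 \cdot 42\right) + 208 = \left(66 + 840\right) + 208 = 906 + 208 = 1114$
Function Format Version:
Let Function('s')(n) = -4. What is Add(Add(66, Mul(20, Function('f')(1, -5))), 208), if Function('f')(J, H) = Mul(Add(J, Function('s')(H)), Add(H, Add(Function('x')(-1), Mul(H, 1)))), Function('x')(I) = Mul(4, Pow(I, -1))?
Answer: 1114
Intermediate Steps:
Function('f')(J, H) = Mul(Add(-4, J), Add(-4, Mul(2, H))) (Function('f')(J, H) = Mul(Add(J, -4), Add(H, Add(Mul(4, Pow(-1, -1)), Mul(H, 1)))) = Mul(Add(-4, J), Add(H, Add(Mul(4, -1), H))) = Mul(Add(-4, J), Add(H, Add(-4, H))) = Mul(Add(-4, J), Add(-4, Mul(2, H))))
Add(Add(66, Mul(20, Function('f')(1, -5))), 208) = Add(Add(66, Mul(20, Add(16, Mul(-8, -5), Mul(-4, 1), Mul(2, -5, 1)))), 208) = Add(Add(66, Mul(20, Add(16, 40, -4, -10))), 208) = Add(Add(66, Mul(20, 42)), 208) = Add(Add(66, 840), 208) = Add(906, 208) = 1114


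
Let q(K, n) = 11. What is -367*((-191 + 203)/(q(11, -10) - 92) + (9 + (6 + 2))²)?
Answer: -2862233/27 ≈ -1.0601e+5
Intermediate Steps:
-367*((-191 + 203)/(q(11, -10) - 92) + (9 + (6 + 2))²) = -367*((-191 + 203)/(11 - 92) + (9 + (6 + 2))²) = -367*(12/(-81) + (9 + 8)²) = -367*(12*(-1/81) + 17²) = -367*(-4/27 + 289) = -367*7799/27 = -2862233/27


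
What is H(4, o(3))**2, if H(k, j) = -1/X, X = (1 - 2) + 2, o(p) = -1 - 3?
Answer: 1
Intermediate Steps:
o(p) = -4
X = 1 (X = -1 + 2 = 1)
H(k, j) = -1 (H(k, j) = -1/1 = -1*1 = -1)
H(4, o(3))**2 = (-1)**2 = 1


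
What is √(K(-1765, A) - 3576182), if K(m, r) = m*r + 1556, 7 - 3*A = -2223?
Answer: 2*I*√10994871/3 ≈ 2210.6*I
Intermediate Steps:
A = 2230/3 (A = 7/3 - ⅓*(-2223) = 7/3 + 741 = 2230/3 ≈ 743.33)
K(m, r) = 1556 + m*r
√(K(-1765, A) - 3576182) = √((1556 - 1765*2230/3) - 3576182) = √((1556 - 3935950/3) - 3576182) = √(-3931282/3 - 3576182) = √(-14659828/3) = 2*I*√10994871/3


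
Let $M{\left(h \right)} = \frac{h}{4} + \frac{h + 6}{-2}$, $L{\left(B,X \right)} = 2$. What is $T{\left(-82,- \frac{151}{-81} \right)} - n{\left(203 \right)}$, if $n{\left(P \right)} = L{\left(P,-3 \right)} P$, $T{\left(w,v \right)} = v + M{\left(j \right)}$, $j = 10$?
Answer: $- \frac{66361}{162} \approx -409.64$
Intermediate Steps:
$M{\left(h \right)} = -3 - \frac{h}{4}$ ($M{\left(h \right)} = h \frac{1}{4} + \left(6 + h\right) \left(- \frac{1}{2}\right) = \frac{h}{4} - \left(3 + \frac{h}{2}\right) = -3 - \frac{h}{4}$)
$T{\left(w,v \right)} = - \frac{11}{2} + v$ ($T{\left(w,v \right)} = v - \frac{11}{2} = - \frac{11}{2} + v$)
$n{\left(P \right)} = 2 P$
$T{\left(-82,- \frac{151}{-81} \right)} - n{\left(203 \right)} = \left(- \frac{11}{2} - \frac{151}{-81}\right) - 2 \cdot 203 = \left(- \frac{11}{2} - - \frac{151}{81}\right) - 406 = \left(- \frac{11}{2} + \frac{151}{81}\right) - 406 = - \frac{589}{162} - 406 = - \frac{66361}{162}$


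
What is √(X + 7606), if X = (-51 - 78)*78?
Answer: 2*I*√614 ≈ 49.558*I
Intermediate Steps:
X = -10062 (X = -129*78 = -10062)
√(X + 7606) = √(-10062 + 7606) = √(-2456) = 2*I*√614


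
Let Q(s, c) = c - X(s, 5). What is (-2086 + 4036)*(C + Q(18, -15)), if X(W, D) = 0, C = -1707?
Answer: -3357900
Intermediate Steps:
Q(s, c) = c (Q(s, c) = c - 1*0 = c + 0 = c)
(-2086 + 4036)*(C + Q(18, -15)) = (-2086 + 4036)*(-1707 - 15) = 1950*(-1722) = -3357900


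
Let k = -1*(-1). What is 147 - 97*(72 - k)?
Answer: -6740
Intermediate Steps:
k = 1
147 - 97*(72 - k) = 147 - 97*(72 - 1*1) = 147 - 97*(72 - 1) = 147 - 97*71 = 147 - 6887 = -6740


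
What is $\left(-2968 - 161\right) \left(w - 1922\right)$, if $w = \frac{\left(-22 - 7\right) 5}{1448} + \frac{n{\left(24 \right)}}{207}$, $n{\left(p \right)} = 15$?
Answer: $\frac{200291075047}{33304} \approx 6.014 \cdot 10^{6}$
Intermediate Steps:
$w = - \frac{2765}{99912}$ ($w = \frac{\left(-22 - 7\right) 5}{1448} + \frac{15}{207} = \left(-29\right) 5 \cdot \frac{1}{1448} + 15 \cdot \frac{1}{207} = \left(-145\right) \frac{1}{1448} + \frac{5}{69} = - \frac{145}{1448} + \frac{5}{69} = - \frac{2765}{99912} \approx -0.027674$)
$\left(-2968 - 161\right) \left(w - 1922\right) = \left(-2968 - 161\right) \left(- \frac{2765}{99912} - 1922\right) = - 3129 \left(- \frac{2765}{99912} - 1922\right) = \left(-3129\right) \left(- \frac{192033629}{99912}\right) = \frac{200291075047}{33304}$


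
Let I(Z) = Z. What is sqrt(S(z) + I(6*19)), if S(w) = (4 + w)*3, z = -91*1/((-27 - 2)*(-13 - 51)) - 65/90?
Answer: sqrt(59915595)/696 ≈ 11.121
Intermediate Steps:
z = -12883/16704 (z = -91/((-29*(-64))) - 65*1/90 = -91/1856 - 13/18 = -12883/16704 ≈ -0.77125)
S(w) = 12 + 3*w
sqrt(S(z) + I(6*19)) = sqrt((12 + 3*(-12883/16704)) + 6*19) = sqrt((12 - 12883/5568) + 114) = sqrt(53933/5568 + 114) = sqrt(688685/5568) = sqrt(59915595)/696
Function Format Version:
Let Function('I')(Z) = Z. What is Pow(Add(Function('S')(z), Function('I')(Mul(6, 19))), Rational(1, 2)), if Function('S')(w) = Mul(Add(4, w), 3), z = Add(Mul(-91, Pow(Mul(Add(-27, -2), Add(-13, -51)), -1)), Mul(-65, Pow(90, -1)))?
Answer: Mul(Rational(1, 696), Pow(59915595, Rational(1, 2))) ≈ 11.121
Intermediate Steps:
z = Rational(-12883, 16704) (z = Add(Mul(-91, Pow(Mul(-29, -64), -1)), Mul(-65, Rational(1, 90))) = Add(Mul(-91, Pow(1856, -1)), Rational(-13, 18)) = Add(Mul(-91, Rational(1, 1856)), Rational(-13, 18)) = Add(Rational(-91, 1856), Rational(-13, 18)) = Rational(-12883, 16704) ≈ -0.77125)
Function('S')(w) = Add(12, Mul(3, w))
Pow(Add(Function('S')(z), Function('I')(Mul(6, 19))), Rational(1, 2)) = Pow(Add(Add(12, Mul(3, Rational(-12883, 16704))), Mul(6, 19)), Rational(1, 2)) = Pow(Add(Add(12, Rational(-12883, 5568)), 114), Rational(1, 2)) = Pow(Add(Rational(53933, 5568), 114), Rational(1, 2)) = Pow(Rational(688685, 5568), Rational(1, 2)) = Mul(Rational(1, 696), Pow(59915595, Rational(1, 2)))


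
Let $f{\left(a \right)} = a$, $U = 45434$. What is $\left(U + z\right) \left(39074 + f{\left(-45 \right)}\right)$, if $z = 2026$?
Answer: $1852316340$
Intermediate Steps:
$\left(U + z\right) \left(39074 + f{\left(-45 \right)}\right) = \left(45434 + 2026\right) \left(39074 - 45\right) = 47460 \cdot 39029 = 1852316340$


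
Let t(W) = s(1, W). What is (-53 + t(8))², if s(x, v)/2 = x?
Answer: 2601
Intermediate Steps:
s(x, v) = 2*x
t(W) = 2 (t(W) = 2*1 = 2)
(-53 + t(8))² = (-53 + 2)² = (-51)² = 2601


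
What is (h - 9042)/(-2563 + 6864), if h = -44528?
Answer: -4870/391 ≈ -12.455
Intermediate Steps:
(h - 9042)/(-2563 + 6864) = (-44528 - 9042)/(-2563 + 6864) = -53570/4301 = -53570*1/4301 = -4870/391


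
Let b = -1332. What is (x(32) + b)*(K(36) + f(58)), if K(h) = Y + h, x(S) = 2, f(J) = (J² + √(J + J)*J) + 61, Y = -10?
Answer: -4589830 - 154280*√29 ≈ -5.4207e+6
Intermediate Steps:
f(J) = 61 + J² + √2*J^(3/2) (f(J) = (J² + √(2*J)*J) + 61 = (J² + (√2*√J)*J) + 61 = (J² + √2*J^(3/2)) + 61 = 61 + J² + √2*J^(3/2))
K(h) = -10 + h
(x(32) + b)*(K(36) + f(58)) = (2 - 1332)*((-10 + 36) + (61 + 58² + √2*58^(3/2))) = -1330*(26 + (61 + 3364 + √2*(58*√58))) = -1330*(26 + (61 + 3364 + 116*√29)) = -1330*(26 + (3425 + 116*√29)) = -1330*(3451 + 116*√29) = -4589830 - 154280*√29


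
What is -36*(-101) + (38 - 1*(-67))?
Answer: 3741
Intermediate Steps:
-36*(-101) + (38 - 1*(-67)) = 3636 + (38 + 67) = 3636 + 105 = 3741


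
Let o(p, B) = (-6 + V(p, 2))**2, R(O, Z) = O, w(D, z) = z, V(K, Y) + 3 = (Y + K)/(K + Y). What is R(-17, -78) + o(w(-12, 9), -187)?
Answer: 47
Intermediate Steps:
V(K, Y) = -2 (V(K, Y) = -3 + (Y + K)/(K + Y) = -3 + (K + Y)/(K + Y) = -3 + 1 = -2)
o(p, B) = 64 (o(p, B) = (-6 - 2)**2 = (-8)**2 = 64)
R(-17, -78) + o(w(-12, 9), -187) = -17 + 64 = 47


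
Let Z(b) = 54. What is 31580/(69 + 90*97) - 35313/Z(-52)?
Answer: -34334863/52794 ≈ -650.36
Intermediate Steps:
31580/(69 + 90*97) - 35313/Z(-52) = 31580/(69 + 90*97) - 35313/54 = 31580/(69 + 8730) - 35313*1/54 = 31580/8799 - 11771/18 = -34334863/52794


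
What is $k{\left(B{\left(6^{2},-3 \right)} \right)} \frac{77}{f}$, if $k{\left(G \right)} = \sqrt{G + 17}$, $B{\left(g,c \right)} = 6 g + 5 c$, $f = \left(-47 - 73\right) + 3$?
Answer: $- \frac{77 \sqrt{218}}{117} \approx -9.717$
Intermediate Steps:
$f = -117$ ($f = -120 + 3 = -117$)
$B{\left(g,c \right)} = 5 c + 6 g$
$k{\left(G \right)} = \sqrt{17 + G}$
$k{\left(B{\left(6^{2},-3 \right)} \right)} \frac{77}{f} = \sqrt{17 + \left(5 \left(-3\right) + 6 \cdot 6^{2}\right)} \frac{77}{-117} = \sqrt{17 + \left(-15 + 6 \cdot 36\right)} 77 \left(- \frac{1}{117}\right) = \sqrt{17 + \left(-15 + 216\right)} \left(- \frac{77}{117}\right) = \sqrt{17 + 201} \left(- \frac{77}{117}\right) = \sqrt{218} \left(- \frac{77}{117}\right) = - \frac{77 \sqrt{218}}{117}$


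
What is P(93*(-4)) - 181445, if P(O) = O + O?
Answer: -182189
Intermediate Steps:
P(O) = 2*O
P(93*(-4)) - 181445 = 2*(93*(-4)) - 181445 = 2*(-372) - 181445 = -744 - 181445 = -182189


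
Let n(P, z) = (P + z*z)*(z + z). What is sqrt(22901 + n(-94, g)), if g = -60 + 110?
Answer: sqrt(263501) ≈ 513.32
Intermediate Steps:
g = 50
n(P, z) = 2*z*(P + z**2) (n(P, z) = (P + z**2)*(2*z) = 2*z*(P + z**2))
sqrt(22901 + n(-94, g)) = sqrt(22901 + 2*50*(-94 + 50**2)) = sqrt(22901 + 2*50*(-94 + 2500)) = sqrt(22901 + 2*50*2406) = sqrt(22901 + 240600) = sqrt(263501)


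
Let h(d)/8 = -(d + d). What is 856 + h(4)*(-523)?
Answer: 34328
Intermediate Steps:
h(d) = -16*d (h(d) = 8*(-(d + d)) = 8*(-2*d) = -16*d)
856 + h(4)*(-523) = 856 - 16*4*(-523) = 856 - 64*(-523) = 856 + 33472 = 34328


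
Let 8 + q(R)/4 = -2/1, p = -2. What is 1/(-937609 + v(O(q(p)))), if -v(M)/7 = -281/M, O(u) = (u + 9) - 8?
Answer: -39/36568718 ≈ -1.0665e-6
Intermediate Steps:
q(R) = -40 (q(R) = -32 + 4*(-2/1) = -32 + 4*(-2*1) = -32 + 4*(-2) = -32 - 8 = -40)
O(u) = 1 + u (O(u) = (9 + u) - 8 = 1 + u)
v(M) = 1967/M (v(M) = -(-1967)/M = 1967/M)
1/(-937609 + v(O(q(p)))) = 1/(-937609 + 1967/(1 - 40)) = 1/(-937609 + 1967/(-39)) = 1/(-937609 + 1967*(-1/39)) = 1/(-937609 - 1967/39) = 1/(-36568718/39) = -39/36568718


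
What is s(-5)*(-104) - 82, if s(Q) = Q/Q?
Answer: -186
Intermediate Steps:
s(Q) = 1
s(-5)*(-104) - 82 = 1*(-104) - 82 = -104 - 82 = -186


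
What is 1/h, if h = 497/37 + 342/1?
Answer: 37/13151 ≈ 0.0028135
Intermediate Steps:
h = 13151/37 (h = 497*(1/37) + 342*1 = 497/37 + 342 = 13151/37 ≈ 355.43)
1/h = 1/(13151/37) = 37/13151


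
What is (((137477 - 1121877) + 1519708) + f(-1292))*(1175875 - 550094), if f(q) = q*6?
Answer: 330134521236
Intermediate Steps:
f(q) = 6*q
(((137477 - 1121877) + 1519708) + f(-1292))*(1175875 - 550094) = (((137477 - 1121877) + 1519708) + 6*(-1292))*(1175875 - 550094) = ((-984400 + 1519708) - 7752)*625781 = (535308 - 7752)*625781 = 527556*625781 = 330134521236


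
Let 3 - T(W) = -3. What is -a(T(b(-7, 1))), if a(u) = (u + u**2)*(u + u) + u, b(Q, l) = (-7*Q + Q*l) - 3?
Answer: -510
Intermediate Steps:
b(Q, l) = -3 - 7*Q + Q*l
T(W) = 6 (T(W) = 3 - 1*(-3) = 3 + 3 = 6)
a(u) = u + 2*u*(u + u**2) (a(u) = (u + u**2)*(2*u) + u = 2*u*(u + u**2) + u = u + 2*u*(u + u**2))
-a(T(b(-7, 1))) = -6*(1 + 2*6 + 2*6**2) = -6*(1 + 12 + 2*36) = -6*(1 + 12 + 72) = -6*85 = -1*510 = -510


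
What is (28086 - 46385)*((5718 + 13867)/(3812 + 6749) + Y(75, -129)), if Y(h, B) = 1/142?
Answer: -51084055669/1499662 ≈ -34064.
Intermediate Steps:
Y(h, B) = 1/142
(28086 - 46385)*((5718 + 13867)/(3812 + 6749) + Y(75, -129)) = (28086 - 46385)*((5718 + 13867)/(3812 + 6749) + 1/142) = -18299*(19585/10561 + 1/142) = -18299*2791631/1499662 = -51084055669/1499662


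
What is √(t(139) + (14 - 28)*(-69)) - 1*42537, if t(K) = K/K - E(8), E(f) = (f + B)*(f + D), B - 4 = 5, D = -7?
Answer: -42537 + 5*√38 ≈ -42506.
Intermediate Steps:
B = 9 (B = 4 + 5 = 9)
E(f) = (-7 + f)*(9 + f) (E(f) = (f + 9)*(f - 7) = (9 + f)*(-7 + f) = (-7 + f)*(9 + f))
t(K) = -16 (t(K) = K/K - (-63 + 8² + 2*8) = 1 - (-63 + 64 + 16) = 1 - 1*17 = 1 - 17 = -16)
√(t(139) + (14 - 28)*(-69)) - 1*42537 = √(-16 + (14 - 28)*(-69)) - 1*42537 = √(-16 - 14*(-69)) - 42537 = √(-16 + 966) - 42537 = √950 - 42537 = 5*√38 - 42537 = -42537 + 5*√38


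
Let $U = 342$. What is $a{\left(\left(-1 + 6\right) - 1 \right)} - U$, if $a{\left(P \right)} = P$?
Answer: $-338$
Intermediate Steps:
$a{\left(\left(-1 + 6\right) - 1 \right)} - U = \left(\left(-1 + 6\right) - 1\right) - 342 = \left(5 - 1\right) - 342 = 4 - 342 = -338$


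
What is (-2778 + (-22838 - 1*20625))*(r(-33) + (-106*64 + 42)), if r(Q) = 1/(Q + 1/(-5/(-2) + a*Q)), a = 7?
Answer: 4702249278363/15083 ≈ 3.1176e+8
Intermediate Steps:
r(Q) = 1/(Q + 1/(5/2 + 7*Q)) (r(Q) = 1/(Q + 1/(-5/(-2) + 7*Q)) = 1/(Q + 1/(-5*(-1/2) + 7*Q)) = 1/(Q + 1/(5/2 + 7*Q)))
(-2778 + (-22838 - 1*20625))*(r(-33) + (-106*64 + 42)) = (-2778 + (-22838 - 1*20625))*((5 + 14*(-33))/(2 + 5*(-33) + 14*(-33)**2) + (-106*64 + 42)) = (-2778 + (-22838 - 20625))*((5 - 462)/(2 - 165 + 14*1089) + (-6784 + 42)) = (-2778 - 43463)*(-457/(2 - 165 + 15246) - 6742) = -46241*(-457/15083 - 6742) = -46241*(-101690043/15083) = 4702249278363/15083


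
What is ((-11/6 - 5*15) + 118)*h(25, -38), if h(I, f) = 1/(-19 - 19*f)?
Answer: 13/222 ≈ 0.058559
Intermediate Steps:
((-11/6 - 5*15) + 118)*h(25, -38) = ((-11/6 - 5*15) + 118)*(-1/(19 + 19*(-38))) = ((-11*⅙ - 75) + 118)*(-1/(19 - 722)) = ((-11/6 - 75) + 118)*(-1/(-703)) = (-461/6 + 118)*(-1*(-1/703)) = (247/6)*(1/703) = 13/222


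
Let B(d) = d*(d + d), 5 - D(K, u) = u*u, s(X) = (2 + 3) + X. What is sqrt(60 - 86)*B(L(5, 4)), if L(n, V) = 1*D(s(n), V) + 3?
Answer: 128*I*sqrt(26) ≈ 652.67*I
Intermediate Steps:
s(X) = 5 + X
D(K, u) = 5 - u**2 (D(K, u) = 5 - u*u = 5 - u**2)
L(n, V) = 8 - V**2 (L(n, V) = 1*(5 - V**2) + 3 = (5 - V**2) + 3 = 8 - V**2)
B(d) = 2*d**2 (B(d) = d*(2*d) = 2*d**2)
sqrt(60 - 86)*B(L(5, 4)) = sqrt(60 - 86)*(2*(8 - 1*4**2)**2) = sqrt(-26)*(2*(8 - 1*16)**2) = (I*sqrt(26))*(2*(8 - 16)**2) = (I*sqrt(26))*(2*(-8)**2) = (I*sqrt(26))*(2*64) = (I*sqrt(26))*128 = 128*I*sqrt(26)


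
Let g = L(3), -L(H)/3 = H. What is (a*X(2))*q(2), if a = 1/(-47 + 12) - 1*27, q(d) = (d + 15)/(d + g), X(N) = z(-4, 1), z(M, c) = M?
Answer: -64328/245 ≈ -262.56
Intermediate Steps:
L(H) = -3*H
g = -9 (g = -3*3 = -9)
X(N) = -4
q(d) = (15 + d)/(-9 + d) (q(d) = (d + 15)/(d - 9) = (15 + d)/(-9 + d))
a = -946/35 (a = 1/(-35) - 27 = -1/35 - 27 = -946/35 ≈ -27.029)
(a*X(2))*q(2) = (-946/35*(-4))*((15 + 2)/(-9 + 2)) = 3784*(17/(-7))/35 = 3784*(-⅐*17)/35 = (3784/35)*(-17/7) = -64328/245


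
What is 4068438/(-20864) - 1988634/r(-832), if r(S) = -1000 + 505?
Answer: 6579497161/1721280 ≈ 3822.4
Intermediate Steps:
r(S) = -495
4068438/(-20864) - 1988634/r(-832) = 4068438/(-20864) - 1988634/(-495) = 4068438*(-1/20864) - 1988634*(-1/495) = -2034219/10432 + 662878/165 = 6579497161/1721280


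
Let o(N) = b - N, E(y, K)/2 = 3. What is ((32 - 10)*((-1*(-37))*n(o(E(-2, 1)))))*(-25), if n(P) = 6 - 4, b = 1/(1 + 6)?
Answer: -40700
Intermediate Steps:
E(y, K) = 6 (E(y, K) = 2*3 = 6)
b = ⅐ (b = 1/7 = ⅐ ≈ 0.14286)
o(N) = ⅐ - N
n(P) = 2
((32 - 10)*((-1*(-37))*n(o(E(-2, 1)))))*(-25) = ((32 - 10)*(-1*(-37)*2))*(-25) = (22*(37*2))*(-25) = (22*74)*(-25) = 1628*(-25) = -40700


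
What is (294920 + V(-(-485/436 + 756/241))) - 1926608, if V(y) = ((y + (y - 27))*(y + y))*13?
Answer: -4499341595150201/2760241444 ≈ -1.6301e+6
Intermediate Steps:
V(y) = 26*y*(-27 + 2*y) (V(y) = ((y + (-27 + y))*(2*y))*13 = ((-27 + 2*y)*(2*y))*13 = (2*y*(-27 + 2*y))*13 = 26*y*(-27 + 2*y))
(294920 + V(-(-485/436 + 756/241))) - 1926608 = (294920 + 26*(-(-485/436 + 756/241))*(-27 + 2*(-(-485/436 + 756/241)))) - 1926608 = (294920 + 26*(-1*212731/105076)*(-27 + 2*(-1*212731/105076))) - 1926608 = (294920 + 26*(-212731/105076)*(-27 + 2*(-212731/105076))) - 1926608 = (294920 + 26*(-212731/105076)*(-27 - 212731/52538)) - 1926608 = (294920 + 26*(-212731/105076)*(-1631257/52538)) - 1926608 = (294920 + 4511246127271/2760241444) - 1926608 = 818561652791751/2760241444 - 1926608 = -4499341595150201/2760241444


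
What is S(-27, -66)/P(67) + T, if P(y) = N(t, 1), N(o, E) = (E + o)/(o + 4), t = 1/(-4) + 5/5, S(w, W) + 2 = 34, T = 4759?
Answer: 33921/7 ≈ 4845.9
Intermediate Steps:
S(w, W) = 32 (S(w, W) = -2 + 34 = 32)
t = 3/4 (t = 1*(-1/4) + 5*(1/5) = -1/4 + 1 = 3/4 ≈ 0.75000)
N(o, E) = (E + o)/(4 + o)
P(y) = 7/19 (P(y) = (1 + 3/4)/(4 + 3/4) = (7/4)/(19/4) = (4/19)*(7/4) = 7/19)
S(-27, -66)/P(67) + T = 32/(7/19) + 4759 = 32*(19/7) + 4759 = 608/7 + 4759 = 33921/7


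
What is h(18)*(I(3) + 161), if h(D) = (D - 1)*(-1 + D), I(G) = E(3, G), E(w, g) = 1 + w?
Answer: 47685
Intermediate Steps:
I(G) = 4 (I(G) = 1 + 3 = 4)
h(D) = (-1 + D)² (h(D) = (-1 + D)*(-1 + D) = (-1 + D)²)
h(18)*(I(3) + 161) = (-1 + 18)²*(4 + 161) = 17²*165 = 289*165 = 47685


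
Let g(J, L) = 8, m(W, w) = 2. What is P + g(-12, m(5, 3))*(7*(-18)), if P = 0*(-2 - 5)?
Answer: -1008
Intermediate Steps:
P = 0 (P = 0*(-7) = 0)
P + g(-12, m(5, 3))*(7*(-18)) = 0 + 8*(7*(-18)) = 0 + 8*(-126) = 0 - 1008 = -1008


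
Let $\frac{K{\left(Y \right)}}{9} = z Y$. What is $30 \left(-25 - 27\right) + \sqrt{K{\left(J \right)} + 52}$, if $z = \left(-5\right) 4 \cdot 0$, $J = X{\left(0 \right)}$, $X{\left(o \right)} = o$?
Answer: $-1560 + 2 \sqrt{13} \approx -1552.8$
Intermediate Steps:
$J = 0$
$z = 0$ ($z = \left(-20\right) 0 = 0$)
$K{\left(Y \right)} = 0$ ($K{\left(Y \right)} = 9 \cdot 0 Y = 9 \cdot 0 = 0$)
$30 \left(-25 - 27\right) + \sqrt{K{\left(J \right)} + 52} = 30 \left(-25 - 27\right) + \sqrt{0 + 52} = 30 \left(-52\right) + \sqrt{52} = -1560 + 2 \sqrt{13}$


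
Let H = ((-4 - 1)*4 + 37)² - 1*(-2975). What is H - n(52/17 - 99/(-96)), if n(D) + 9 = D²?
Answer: 963647903/295936 ≈ 3256.3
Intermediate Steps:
n(D) = -9 + D²
H = 3264 (H = (-5*4 + 37)² + 2975 = (-20 + 37)² + 2975 = 17² + 2975 = 289 + 2975 = 3264)
H - n(52/17 - 99/(-96)) = 3264 - (-9 + (52/17 - 99/(-96))²) = 3264 - (-9 + (52*(1/17) - 99*(-1/96))²) = 3264 - (-9 + (52/17 + 33/32)²) = 3264 - (-9 + (2225/544)²) = 3264 - (-9 + 4950625/295936) = 3264 - 1*2287201/295936 = 3264 - 2287201/295936 = 963647903/295936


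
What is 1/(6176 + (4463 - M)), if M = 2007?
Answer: 1/8632 ≈ 0.00011585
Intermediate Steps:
1/(6176 + (4463 - M)) = 1/(6176 + (4463 - 1*2007)) = 1/(6176 + (4463 - 2007)) = 1/(6176 + 2456) = 1/8632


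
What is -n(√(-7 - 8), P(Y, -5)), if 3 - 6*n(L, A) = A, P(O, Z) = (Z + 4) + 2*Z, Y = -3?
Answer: -7/3 ≈ -2.3333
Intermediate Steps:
P(O, Z) = 4 + 3*Z (P(O, Z) = (4 + Z) + 2*Z = 4 + 3*Z)
n(L, A) = ½ - A/6
-n(√(-7 - 8), P(Y, -5)) = -(½ - (4 + 3*(-5))/6) = -(½ - (4 - 15)/6) = -(½ - ⅙*(-11)) = -(½ + 11/6) = -1*7/3 = -7/3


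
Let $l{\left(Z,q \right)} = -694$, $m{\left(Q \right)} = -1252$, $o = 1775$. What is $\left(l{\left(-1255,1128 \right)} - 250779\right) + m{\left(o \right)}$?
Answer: $-252725$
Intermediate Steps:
$\left(l{\left(-1255,1128 \right)} - 250779\right) + m{\left(o \right)} = \left(-694 - 250779\right) - 1252 = -251473 - 1252 = -252725$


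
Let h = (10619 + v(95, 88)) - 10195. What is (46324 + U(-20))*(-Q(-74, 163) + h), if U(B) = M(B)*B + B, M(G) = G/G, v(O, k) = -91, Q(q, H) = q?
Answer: 18837588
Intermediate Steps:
M(G) = 1
U(B) = 2*B (U(B) = 1*B + B = B + B = 2*B)
h = 333 (h = (10619 - 91) - 10195 = 10528 - 10195 = 333)
(46324 + U(-20))*(-Q(-74, 163) + h) = (46324 + 2*(-20))*(-1*(-74) + 333) = (46324 - 40)*(74 + 333) = 46284*407 = 18837588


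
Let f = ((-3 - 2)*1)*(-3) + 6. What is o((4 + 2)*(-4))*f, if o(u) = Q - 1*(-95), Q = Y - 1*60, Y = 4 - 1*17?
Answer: 462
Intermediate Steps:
Y = -13 (Y = 4 - 17 = -13)
Q = -73 (Q = -13 - 1*60 = -13 - 60 = -73)
o(u) = 22 (o(u) = -73 - 1*(-95) = -73 + 95 = 22)
f = 21 (f = -5*1*(-3) + 6 = -5*(-3) + 6 = 15 + 6 = 21)
o((4 + 2)*(-4))*f = 22*21 = 462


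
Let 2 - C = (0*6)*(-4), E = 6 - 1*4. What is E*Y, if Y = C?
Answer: 4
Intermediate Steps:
E = 2 (E = 6 - 4 = 2)
C = 2 (C = 2 - 0*6*(-4) = 2 - 0*(-4) = 2 - 1*0 = 2 + 0 = 2)
Y = 2
E*Y = 2*2 = 4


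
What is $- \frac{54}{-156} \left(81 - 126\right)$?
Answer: $- \frac{405}{26} \approx -15.577$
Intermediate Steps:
$- \frac{54}{-156} \left(81 - 126\right) = \left(-54\right) \left(- \frac{1}{156}\right) \left(-45\right) = \frac{9}{26} \left(-45\right) = - \frac{405}{26}$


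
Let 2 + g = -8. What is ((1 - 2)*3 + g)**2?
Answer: 169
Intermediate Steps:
g = -10 (g = -2 - 8 = -10)
((1 - 2)*3 + g)**2 = ((1 - 2)*3 - 10)**2 = (-1*3 - 10)**2 = (-3 - 10)**2 = (-13)**2 = 169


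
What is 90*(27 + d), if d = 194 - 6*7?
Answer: 16110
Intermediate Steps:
d = 152 (d = 194 - 1*42 = 194 - 42 = 152)
90*(27 + d) = 90*(27 + 152) = 90*179 = 16110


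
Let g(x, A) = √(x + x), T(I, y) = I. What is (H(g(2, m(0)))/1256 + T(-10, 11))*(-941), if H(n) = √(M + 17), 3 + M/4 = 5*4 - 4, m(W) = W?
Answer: 9410 - 941*√69/1256 ≈ 9403.8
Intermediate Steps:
M = 52 (M = -12 + 4*(5*4 - 4) = -12 + 4*(20 - 4) = -12 + 4*16 = -12 + 64 = 52)
g(x, A) = √2*√x (g(x, A) = √(2*x) = √2*√x)
H(n) = √69 (H(n) = √(52 + 17) = √69)
(H(g(2, m(0)))/1256 + T(-10, 11))*(-941) = (√69/1256 - 10)*(-941) = (-10 + √69/1256)*(-941) = 9410 - 941*√69/1256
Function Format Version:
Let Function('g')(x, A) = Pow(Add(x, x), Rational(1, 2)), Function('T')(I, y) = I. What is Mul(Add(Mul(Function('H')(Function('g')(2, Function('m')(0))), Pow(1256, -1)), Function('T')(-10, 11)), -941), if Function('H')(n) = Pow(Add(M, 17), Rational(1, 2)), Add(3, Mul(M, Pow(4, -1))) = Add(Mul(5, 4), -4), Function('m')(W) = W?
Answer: Add(9410, Mul(Rational(-941, 1256), Pow(69, Rational(1, 2)))) ≈ 9403.8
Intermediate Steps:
M = 52 (M = Add(-12, Mul(4, Add(Mul(5, 4), -4))) = Add(-12, Mul(4, Add(20, -4))) = Add(-12, Mul(4, 16)) = Add(-12, 64) = 52)
Function('g')(x, A) = Mul(Pow(2, Rational(1, 2)), Pow(x, Rational(1, 2))) (Function('g')(x, A) = Pow(Mul(2, x), Rational(1, 2)) = Mul(Pow(2, Rational(1, 2)), Pow(x, Rational(1, 2))))
Function('H')(n) = Pow(69, Rational(1, 2)) (Function('H')(n) = Pow(Add(52, 17), Rational(1, 2)) = Pow(69, Rational(1, 2)))
Mul(Add(Mul(Function('H')(Function('g')(2, Function('m')(0))), Pow(1256, -1)), Function('T')(-10, 11)), -941) = Mul(Add(Mul(Pow(69, Rational(1, 2)), Pow(1256, -1)), -10), -941) = Mul(Add(Mul(Pow(69, Rational(1, 2)), Rational(1, 1256)), -10), -941) = Mul(Add(Mul(Rational(1, 1256), Pow(69, Rational(1, 2))), -10), -941) = Mul(Add(-10, Mul(Rational(1, 1256), Pow(69, Rational(1, 2)))), -941) = Add(9410, Mul(Rational(-941, 1256), Pow(69, Rational(1, 2))))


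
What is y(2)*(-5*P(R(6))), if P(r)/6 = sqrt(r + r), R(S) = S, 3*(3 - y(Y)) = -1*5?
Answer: -280*sqrt(3) ≈ -484.97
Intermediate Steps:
y(Y) = 14/3 (y(Y) = 3 - (-1)*5/3 = 3 - 1/3*(-5) = 3 + 5/3 = 14/3)
P(r) = 6*sqrt(2)*sqrt(r) (P(r) = 6*sqrt(r + r) = 6*sqrt(2*r) = 6*(sqrt(2)*sqrt(r)) = 6*sqrt(2)*sqrt(r))
y(2)*(-5*P(R(6))) = 14*(-30*sqrt(2)*sqrt(6))/3 = 14*(-60*sqrt(3))/3 = -280*sqrt(3)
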